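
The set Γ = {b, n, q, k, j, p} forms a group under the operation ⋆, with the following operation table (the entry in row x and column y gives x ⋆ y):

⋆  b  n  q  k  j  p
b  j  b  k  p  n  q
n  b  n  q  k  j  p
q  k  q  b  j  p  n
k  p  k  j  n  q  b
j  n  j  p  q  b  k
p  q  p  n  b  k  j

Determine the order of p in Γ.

6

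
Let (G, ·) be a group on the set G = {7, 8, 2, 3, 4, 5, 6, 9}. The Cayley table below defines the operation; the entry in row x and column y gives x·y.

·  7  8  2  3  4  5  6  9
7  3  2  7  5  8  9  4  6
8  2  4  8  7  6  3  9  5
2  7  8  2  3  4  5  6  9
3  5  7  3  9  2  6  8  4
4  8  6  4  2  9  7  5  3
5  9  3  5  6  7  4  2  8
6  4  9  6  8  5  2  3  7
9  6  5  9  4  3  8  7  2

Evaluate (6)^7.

6^1 = 6
6^2 = 6·6 = 3
6^3 = 3·6 = 8
6^4 = 8·6 = 9
6^5 = 9·6 = 7
6^6 = 7·6 = 4
6^7 = 4·6 = 5

5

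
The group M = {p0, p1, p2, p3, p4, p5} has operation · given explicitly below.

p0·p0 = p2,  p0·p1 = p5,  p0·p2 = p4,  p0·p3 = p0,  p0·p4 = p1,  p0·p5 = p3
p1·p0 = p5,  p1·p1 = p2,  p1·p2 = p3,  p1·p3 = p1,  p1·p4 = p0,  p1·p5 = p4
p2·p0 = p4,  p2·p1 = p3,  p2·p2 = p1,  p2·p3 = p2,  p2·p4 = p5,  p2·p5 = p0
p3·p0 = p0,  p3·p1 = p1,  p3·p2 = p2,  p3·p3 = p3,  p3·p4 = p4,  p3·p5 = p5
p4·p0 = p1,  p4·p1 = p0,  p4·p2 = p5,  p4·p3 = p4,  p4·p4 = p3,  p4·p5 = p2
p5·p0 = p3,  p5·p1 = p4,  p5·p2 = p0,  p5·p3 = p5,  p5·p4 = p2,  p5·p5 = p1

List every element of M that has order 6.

{p0, p5}

Identity is p3. Compute the order of each non-identity element by repeated multiplication:
  p0: p0 → p2 → p4 → p1 → p5 → p3  (order 6)
  p1: p1 → p2 → p3  (order 3)
  p2: p2 → p1 → p3  (order 3)
  p4: p4 → p3  (order 2)
  p5: p5 → p1 → p4 → p2 → p0 → p3  (order 6)
Elements of order 6: {p0, p5}.
(Structurally, M here is isomorphic to the cyclic group Z_6.)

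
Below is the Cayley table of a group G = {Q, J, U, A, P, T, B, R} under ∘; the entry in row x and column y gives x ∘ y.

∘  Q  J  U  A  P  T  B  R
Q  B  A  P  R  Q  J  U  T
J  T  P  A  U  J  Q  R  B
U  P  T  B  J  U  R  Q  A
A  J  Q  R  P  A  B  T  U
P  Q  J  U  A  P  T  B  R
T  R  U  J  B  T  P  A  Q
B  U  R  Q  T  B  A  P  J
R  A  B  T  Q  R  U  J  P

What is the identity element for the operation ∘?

P

The identity e satisfies e ∘ x = x for all x, so its row in the table reproduces the column headers.
Row P reads: Q, J, U, A, P, T, B, R — exactly the header order. So P is the identity.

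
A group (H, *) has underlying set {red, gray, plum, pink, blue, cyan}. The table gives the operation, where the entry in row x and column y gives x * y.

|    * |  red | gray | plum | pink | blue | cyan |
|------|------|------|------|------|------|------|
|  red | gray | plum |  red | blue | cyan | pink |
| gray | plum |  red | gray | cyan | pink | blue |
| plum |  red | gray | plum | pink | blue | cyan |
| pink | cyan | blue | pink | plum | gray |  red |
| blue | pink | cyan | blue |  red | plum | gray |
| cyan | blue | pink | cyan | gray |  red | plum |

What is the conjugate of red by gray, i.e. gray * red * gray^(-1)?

The identity is plum. In row gray, the entry plum sits in column red, so gray^(-1) = red.
gray * red = plum
plum * red = red
(Structurally, H here is isomorphic to the symmetric group S_3.)

red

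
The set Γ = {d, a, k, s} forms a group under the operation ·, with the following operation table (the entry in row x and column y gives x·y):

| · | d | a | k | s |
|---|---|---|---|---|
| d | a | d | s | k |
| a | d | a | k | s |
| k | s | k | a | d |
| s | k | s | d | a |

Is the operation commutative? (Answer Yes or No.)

Check whether the table is symmetric across its main diagonal.
Every entry (row x, col y) equals the entry (row y, col x), so Γ is abelian.

Yes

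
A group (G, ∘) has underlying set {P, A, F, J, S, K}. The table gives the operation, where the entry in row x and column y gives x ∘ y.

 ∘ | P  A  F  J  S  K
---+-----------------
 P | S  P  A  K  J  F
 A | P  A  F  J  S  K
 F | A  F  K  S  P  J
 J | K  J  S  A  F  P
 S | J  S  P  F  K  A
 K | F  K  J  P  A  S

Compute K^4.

K^1 = K
K^2 = K ∘ K = S
K^3 = S ∘ K = A
K^4 = A ∘ K = K
(Structurally, G here is isomorphic to the cyclic group Z_6.)

K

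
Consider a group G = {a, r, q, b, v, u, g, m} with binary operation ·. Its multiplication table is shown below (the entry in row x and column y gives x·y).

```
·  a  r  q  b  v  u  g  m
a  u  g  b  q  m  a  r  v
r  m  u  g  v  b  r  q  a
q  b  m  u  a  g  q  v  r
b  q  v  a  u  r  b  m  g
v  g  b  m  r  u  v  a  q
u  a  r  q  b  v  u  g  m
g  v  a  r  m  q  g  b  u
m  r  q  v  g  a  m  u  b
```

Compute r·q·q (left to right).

r·q = g
g·q = r

r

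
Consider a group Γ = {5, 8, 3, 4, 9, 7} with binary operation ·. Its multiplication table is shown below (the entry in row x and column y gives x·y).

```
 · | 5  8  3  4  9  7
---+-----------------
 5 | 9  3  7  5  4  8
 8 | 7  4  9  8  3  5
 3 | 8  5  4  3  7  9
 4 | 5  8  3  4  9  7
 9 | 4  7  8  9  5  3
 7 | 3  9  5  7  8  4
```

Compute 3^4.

4

3^1 = 3
3^2 = 3·3 = 4
3^3 = 4·3 = 3
3^4 = 3·3 = 4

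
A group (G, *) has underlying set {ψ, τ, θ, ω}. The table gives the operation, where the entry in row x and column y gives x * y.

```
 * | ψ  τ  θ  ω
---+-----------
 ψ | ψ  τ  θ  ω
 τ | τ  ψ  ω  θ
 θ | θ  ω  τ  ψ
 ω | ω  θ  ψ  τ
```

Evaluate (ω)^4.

ψ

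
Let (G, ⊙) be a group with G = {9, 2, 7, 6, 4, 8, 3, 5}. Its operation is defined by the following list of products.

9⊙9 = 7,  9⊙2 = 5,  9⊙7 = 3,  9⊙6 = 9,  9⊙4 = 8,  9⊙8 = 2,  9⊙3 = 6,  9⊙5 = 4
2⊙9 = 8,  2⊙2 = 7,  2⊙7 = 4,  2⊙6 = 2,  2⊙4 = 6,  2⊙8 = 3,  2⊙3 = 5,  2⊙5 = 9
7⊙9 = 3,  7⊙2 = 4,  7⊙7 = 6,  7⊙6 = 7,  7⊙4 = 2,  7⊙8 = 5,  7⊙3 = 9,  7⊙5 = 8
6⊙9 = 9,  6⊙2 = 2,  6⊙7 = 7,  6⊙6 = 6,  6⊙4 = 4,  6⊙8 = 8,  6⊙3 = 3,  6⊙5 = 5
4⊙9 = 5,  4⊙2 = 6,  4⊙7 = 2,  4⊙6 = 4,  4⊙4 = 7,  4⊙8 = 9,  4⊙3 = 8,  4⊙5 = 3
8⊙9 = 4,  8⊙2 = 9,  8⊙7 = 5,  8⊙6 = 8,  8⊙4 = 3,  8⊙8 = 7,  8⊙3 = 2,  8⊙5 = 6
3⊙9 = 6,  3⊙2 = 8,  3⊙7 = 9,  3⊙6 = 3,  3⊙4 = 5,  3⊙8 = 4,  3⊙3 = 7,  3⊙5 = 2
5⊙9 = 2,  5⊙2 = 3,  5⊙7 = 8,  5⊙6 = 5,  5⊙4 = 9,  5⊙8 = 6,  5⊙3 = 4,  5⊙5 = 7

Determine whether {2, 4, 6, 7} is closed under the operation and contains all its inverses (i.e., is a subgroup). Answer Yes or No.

{2, 4, 6, 7} contains the identity 6.
Checking products: every product of two elements of {2, 4, 6, 7} (read from the table) lies in {2, 4, 6, 7}, so the set is closed.
In a finite group, a nonempty closed subset is a subgroup. So {2, 4, 6, 7} ≤ G.
(Structurally, G here is isomorphic to the quaternion group Q_8.)

Yes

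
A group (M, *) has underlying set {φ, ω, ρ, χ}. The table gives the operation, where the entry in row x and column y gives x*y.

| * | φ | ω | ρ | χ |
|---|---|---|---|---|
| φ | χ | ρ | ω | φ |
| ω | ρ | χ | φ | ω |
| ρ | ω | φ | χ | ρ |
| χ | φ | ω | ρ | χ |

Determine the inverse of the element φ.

φ

First locate the identity: row χ matches the header, so χ is the identity.
Scan row φ for χ: φ*φ = χ. Hence φ^(-1) = φ.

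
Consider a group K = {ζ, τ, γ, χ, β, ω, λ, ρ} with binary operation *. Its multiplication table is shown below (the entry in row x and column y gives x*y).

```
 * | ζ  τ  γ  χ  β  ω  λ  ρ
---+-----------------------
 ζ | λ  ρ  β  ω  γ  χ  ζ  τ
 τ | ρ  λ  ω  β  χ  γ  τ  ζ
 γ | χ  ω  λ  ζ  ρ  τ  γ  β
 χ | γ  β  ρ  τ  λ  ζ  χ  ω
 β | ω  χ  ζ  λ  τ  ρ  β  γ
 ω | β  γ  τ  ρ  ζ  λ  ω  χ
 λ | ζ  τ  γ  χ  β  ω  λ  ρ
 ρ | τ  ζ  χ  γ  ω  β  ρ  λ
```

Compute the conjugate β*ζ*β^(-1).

The identity is λ. In row β, the entry λ sits in column χ, so β^(-1) = χ.
β*ζ = ω
ω*χ = ρ

ρ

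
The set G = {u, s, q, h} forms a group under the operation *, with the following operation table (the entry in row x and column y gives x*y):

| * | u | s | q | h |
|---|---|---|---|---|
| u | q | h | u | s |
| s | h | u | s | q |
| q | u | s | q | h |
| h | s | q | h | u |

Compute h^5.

h

h^1 = h
h^2 = h*h = u
h^3 = u*h = s
h^4 = s*h = q
h^5 = q*h = h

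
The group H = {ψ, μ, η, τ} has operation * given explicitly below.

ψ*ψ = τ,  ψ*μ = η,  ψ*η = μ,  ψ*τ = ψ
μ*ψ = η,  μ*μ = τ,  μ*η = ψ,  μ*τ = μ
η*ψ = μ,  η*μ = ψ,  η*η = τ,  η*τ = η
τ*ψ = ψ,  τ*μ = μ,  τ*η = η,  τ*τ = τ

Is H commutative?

Check whether the table is symmetric across its main diagonal.
Every entry (row x, col y) equals the entry (row y, col x), so H is abelian.
(In fact H ≅ the Klein four-group V_4.)

Yes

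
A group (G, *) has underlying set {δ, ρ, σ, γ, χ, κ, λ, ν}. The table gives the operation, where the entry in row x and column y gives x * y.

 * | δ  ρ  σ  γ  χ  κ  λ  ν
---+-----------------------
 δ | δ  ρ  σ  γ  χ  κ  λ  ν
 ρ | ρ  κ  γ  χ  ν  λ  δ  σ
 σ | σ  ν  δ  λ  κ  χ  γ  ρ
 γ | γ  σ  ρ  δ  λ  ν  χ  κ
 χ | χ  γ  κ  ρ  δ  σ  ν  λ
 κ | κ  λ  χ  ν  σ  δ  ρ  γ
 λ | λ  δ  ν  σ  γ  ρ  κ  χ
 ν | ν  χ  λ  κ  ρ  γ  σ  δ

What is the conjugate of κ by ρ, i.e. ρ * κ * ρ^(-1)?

κ

The identity is δ. In row ρ, the entry δ sits in column λ, so ρ^(-1) = λ.
ρ * κ = λ
λ * λ = κ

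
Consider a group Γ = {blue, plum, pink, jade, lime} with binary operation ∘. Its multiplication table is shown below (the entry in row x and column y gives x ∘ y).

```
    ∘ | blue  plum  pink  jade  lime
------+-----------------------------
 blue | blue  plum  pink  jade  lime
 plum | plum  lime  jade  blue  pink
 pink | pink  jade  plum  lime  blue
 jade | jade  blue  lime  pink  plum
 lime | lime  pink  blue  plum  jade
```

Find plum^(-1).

First locate the identity: row blue matches the header, so blue is the identity.
Scan row plum for blue: plum ∘ jade = blue. Hence plum^(-1) = jade.
(Structurally, Γ here is isomorphic to the cyclic group Z_5.)

jade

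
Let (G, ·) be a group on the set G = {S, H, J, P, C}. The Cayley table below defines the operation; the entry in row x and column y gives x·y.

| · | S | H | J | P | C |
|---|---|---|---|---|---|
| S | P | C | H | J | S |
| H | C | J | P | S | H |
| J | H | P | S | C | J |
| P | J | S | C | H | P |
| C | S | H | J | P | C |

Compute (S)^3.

S^1 = S
S^2 = S·S = P
S^3 = P·S = J

J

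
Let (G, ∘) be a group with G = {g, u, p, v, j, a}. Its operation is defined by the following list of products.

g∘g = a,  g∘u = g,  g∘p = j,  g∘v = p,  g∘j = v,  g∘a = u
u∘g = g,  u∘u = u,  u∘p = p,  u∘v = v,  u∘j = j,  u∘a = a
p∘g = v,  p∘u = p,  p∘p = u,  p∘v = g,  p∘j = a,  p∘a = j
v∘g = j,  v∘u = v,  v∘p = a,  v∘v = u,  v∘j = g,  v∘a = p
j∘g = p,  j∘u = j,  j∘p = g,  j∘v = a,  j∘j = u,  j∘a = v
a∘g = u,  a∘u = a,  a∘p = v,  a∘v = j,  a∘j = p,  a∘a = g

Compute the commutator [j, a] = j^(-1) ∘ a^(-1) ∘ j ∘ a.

Identity is u; from the table j^(-1) = j and a^(-1) = g.
j ∘ g = p
p ∘ j = a
a ∘ a = g

g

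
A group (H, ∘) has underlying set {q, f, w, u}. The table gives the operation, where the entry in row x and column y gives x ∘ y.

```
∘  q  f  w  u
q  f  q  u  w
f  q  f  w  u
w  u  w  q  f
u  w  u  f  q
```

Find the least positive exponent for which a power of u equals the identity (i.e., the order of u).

4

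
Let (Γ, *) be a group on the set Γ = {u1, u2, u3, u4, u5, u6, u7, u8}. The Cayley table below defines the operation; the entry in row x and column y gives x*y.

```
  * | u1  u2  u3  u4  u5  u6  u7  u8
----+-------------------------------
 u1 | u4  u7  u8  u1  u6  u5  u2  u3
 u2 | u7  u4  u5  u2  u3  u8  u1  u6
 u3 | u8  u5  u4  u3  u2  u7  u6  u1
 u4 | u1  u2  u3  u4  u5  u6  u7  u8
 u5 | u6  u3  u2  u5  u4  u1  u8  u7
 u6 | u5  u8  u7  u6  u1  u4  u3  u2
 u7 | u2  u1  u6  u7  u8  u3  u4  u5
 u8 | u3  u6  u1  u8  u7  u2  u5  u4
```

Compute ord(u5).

The identity element is u4 (its row matches the header).
u5^1 = u5
u5^2 = u5*u5 = u4
The first power of u5 equal to the identity is u5^2, so ord(u5) = 2.

2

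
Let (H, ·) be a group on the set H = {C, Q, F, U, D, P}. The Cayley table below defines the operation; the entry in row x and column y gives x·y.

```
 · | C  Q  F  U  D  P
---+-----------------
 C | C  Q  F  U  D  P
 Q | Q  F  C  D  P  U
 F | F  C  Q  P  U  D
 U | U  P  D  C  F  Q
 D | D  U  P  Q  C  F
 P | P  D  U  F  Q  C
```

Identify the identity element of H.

C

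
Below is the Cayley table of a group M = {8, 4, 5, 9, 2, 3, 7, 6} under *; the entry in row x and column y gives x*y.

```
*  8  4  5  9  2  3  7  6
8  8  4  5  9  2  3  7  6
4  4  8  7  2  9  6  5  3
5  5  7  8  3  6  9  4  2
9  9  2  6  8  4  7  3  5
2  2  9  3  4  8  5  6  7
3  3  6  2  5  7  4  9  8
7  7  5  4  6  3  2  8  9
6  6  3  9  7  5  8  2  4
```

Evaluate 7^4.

8

7^1 = 7
7^2 = 7*7 = 8
7^3 = 8*7 = 7
7^4 = 7*7 = 8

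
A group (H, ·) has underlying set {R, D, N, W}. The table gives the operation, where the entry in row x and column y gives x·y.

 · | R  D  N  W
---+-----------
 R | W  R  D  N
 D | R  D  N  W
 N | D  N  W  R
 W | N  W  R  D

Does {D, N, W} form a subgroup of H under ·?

No

W·N = R, which is not in {D, N, W}.
The subset is not closed under ·, so it is not a subgroup.
(Structurally, H here is isomorphic to the cyclic group Z_4.)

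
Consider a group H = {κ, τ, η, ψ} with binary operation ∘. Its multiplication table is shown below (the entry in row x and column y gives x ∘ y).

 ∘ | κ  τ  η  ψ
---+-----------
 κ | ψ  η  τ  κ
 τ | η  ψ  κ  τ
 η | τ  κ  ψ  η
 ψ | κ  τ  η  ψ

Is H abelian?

Yes

Check whether the table is symmetric across its main diagonal.
Every entry (row x, col y) equals the entry (row y, col x), so H is abelian.
(In fact H ≅ the Klein four-group V_4.)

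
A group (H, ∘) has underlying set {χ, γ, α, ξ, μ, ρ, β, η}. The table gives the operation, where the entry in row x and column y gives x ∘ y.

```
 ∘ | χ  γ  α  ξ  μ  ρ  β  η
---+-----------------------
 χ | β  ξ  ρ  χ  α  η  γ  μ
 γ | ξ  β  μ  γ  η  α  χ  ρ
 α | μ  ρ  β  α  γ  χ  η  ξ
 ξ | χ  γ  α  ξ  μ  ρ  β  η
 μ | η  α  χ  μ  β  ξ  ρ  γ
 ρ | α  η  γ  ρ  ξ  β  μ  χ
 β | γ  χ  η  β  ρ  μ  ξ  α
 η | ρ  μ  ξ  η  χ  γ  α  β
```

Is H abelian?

α ∘ ρ = χ but ρ ∘ α = γ.
Since α and ρ do not commute, H is not abelian.

No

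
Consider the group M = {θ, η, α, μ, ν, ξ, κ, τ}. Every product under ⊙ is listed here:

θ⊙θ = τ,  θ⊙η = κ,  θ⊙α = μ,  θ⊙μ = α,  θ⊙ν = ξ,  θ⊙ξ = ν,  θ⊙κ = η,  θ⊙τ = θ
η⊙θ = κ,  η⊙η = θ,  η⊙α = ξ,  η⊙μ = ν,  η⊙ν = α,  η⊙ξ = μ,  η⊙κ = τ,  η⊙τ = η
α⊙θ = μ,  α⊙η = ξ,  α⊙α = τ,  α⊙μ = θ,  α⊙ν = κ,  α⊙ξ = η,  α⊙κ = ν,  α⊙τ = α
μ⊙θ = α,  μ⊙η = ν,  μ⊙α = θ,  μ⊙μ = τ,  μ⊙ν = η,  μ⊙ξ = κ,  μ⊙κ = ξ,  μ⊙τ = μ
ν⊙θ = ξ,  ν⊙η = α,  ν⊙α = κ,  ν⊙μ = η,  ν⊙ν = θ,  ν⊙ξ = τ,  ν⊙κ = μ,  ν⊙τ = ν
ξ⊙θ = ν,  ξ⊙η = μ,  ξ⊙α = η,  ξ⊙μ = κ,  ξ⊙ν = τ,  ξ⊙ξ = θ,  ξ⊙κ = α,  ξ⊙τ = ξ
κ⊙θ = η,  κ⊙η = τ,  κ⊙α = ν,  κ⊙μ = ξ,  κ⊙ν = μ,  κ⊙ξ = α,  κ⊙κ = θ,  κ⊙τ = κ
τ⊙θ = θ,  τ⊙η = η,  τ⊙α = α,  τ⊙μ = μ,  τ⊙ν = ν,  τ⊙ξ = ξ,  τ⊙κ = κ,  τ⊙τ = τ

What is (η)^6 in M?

θ

η^1 = η
η^2 = η ⊙ η = θ
η^3 = θ ⊙ η = κ
η^4 = κ ⊙ η = τ
η^5 = τ ⊙ η = η
η^6 = η ⊙ η = θ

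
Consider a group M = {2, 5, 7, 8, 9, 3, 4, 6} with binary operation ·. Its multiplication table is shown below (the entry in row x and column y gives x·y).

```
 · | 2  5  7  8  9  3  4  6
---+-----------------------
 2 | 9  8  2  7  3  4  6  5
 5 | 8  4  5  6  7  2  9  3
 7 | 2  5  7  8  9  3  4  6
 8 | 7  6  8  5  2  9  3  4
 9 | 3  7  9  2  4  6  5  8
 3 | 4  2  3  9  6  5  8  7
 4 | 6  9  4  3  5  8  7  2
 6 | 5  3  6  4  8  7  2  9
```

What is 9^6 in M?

9^1 = 9
9^2 = 9·9 = 4
9^3 = 4·9 = 5
9^4 = 5·9 = 7
9^5 = 7·9 = 9
9^6 = 9·9 = 4

4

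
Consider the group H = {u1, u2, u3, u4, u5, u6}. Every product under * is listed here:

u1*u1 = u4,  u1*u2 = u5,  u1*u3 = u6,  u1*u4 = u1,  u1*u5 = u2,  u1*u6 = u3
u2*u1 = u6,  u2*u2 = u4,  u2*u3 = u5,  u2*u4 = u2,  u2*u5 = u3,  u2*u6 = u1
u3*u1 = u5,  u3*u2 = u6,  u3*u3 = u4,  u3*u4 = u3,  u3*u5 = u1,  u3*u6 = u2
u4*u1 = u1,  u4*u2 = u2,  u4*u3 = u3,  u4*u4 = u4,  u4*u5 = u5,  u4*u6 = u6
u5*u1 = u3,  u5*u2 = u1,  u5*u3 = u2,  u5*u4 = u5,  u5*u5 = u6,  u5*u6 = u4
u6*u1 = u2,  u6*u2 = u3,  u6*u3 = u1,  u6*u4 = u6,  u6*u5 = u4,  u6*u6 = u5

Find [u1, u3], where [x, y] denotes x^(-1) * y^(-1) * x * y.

Identity is u4; from the table u1^(-1) = u1 and u3^(-1) = u3.
u1 * u3 = u6
u6 * u1 = u2
u2 * u3 = u5

u5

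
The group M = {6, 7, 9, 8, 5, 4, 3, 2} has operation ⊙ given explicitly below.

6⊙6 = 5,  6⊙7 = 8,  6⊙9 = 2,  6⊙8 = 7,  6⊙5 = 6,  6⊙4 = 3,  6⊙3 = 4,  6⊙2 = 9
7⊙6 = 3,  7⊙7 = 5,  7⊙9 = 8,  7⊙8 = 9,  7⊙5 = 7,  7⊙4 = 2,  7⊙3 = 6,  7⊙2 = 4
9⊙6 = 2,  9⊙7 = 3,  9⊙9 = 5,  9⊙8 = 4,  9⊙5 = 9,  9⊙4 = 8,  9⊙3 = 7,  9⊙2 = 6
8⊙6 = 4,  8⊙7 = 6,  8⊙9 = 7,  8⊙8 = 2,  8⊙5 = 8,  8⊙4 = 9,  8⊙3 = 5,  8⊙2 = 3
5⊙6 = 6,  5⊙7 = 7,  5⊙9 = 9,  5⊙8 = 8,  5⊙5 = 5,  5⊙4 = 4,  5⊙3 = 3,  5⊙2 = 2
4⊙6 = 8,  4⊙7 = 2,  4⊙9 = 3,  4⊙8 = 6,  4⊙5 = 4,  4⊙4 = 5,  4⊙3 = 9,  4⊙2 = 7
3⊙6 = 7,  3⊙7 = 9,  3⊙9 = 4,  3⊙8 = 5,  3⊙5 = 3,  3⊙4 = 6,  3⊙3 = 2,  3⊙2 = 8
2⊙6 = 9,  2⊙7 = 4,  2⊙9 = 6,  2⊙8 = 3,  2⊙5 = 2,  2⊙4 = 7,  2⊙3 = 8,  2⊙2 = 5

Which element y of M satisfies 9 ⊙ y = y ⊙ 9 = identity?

First locate the identity: row 5 matches the header, so 5 is the identity.
Scan row 9 for 5: 9 ⊙ 9 = 5. Hence 9^(-1) = 9.

9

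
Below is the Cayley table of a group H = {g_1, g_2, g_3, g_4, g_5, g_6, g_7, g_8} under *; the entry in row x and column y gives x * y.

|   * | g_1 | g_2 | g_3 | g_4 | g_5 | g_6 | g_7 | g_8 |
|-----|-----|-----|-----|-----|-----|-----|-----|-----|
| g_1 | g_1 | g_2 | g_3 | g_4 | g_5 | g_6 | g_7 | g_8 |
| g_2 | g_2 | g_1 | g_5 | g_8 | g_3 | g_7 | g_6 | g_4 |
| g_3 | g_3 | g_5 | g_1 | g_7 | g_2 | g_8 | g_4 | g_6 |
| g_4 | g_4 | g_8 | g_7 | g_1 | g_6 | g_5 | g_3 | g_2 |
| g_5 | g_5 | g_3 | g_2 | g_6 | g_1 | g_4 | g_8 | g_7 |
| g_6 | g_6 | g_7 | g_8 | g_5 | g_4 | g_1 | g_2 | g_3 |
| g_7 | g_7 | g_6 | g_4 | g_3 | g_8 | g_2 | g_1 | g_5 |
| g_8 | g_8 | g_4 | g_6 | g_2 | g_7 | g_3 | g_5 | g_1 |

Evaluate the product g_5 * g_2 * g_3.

g_1

g_5 * g_2 = g_3
g_3 * g_3 = g_1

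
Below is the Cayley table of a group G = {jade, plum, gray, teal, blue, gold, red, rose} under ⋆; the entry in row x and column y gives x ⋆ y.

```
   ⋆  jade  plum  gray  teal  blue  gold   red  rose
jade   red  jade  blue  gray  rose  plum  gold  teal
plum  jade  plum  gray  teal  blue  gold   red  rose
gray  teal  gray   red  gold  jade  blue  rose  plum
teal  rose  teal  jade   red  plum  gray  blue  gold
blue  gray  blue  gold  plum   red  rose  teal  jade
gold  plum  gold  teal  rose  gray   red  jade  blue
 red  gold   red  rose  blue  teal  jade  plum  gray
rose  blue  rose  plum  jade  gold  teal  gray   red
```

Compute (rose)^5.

rose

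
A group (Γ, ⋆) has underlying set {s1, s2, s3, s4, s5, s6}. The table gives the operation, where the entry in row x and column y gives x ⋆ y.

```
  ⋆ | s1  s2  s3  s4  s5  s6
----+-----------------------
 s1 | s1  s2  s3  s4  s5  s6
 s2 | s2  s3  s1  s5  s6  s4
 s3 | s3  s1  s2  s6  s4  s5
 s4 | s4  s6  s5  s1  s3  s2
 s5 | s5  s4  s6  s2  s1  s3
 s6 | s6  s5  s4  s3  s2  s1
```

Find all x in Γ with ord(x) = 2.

{s4, s5, s6}

Identity is s1. Compute the order of each non-identity element by repeated multiplication:
  s2: s2 → s3 → s1  (order 3)
  s3: s3 → s2 → s1  (order 3)
  s4: s4 → s1  (order 2)
  s5: s5 → s1  (order 2)
  s6: s6 → s1  (order 2)
Elements of order 2: {s4, s5, s6}.
(Structurally, Γ here is isomorphic to the symmetric group S_3.)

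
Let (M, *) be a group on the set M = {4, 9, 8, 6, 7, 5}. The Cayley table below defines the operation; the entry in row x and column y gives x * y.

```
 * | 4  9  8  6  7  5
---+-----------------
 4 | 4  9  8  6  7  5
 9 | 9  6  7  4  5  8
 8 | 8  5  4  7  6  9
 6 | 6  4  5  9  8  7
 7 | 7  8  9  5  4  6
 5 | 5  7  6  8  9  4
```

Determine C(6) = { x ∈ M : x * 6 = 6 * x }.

Compare row 6 with column 6 entry by entry.
9 * 6 = 4 = 6 * 9, so 9 commutes with 6.
8 * 6 = 7 but 6 * 8 = 5, so 8 does not.
Collecting the elements that commute with 6: C(6) = {4, 6, 9}.

{4, 6, 9}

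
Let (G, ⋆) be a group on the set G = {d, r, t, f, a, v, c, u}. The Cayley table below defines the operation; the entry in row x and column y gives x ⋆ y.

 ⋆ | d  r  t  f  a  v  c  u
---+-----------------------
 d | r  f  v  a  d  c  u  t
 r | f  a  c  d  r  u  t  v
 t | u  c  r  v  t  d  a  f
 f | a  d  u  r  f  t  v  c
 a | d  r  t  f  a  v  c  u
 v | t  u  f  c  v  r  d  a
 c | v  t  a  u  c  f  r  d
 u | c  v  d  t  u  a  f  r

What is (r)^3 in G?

r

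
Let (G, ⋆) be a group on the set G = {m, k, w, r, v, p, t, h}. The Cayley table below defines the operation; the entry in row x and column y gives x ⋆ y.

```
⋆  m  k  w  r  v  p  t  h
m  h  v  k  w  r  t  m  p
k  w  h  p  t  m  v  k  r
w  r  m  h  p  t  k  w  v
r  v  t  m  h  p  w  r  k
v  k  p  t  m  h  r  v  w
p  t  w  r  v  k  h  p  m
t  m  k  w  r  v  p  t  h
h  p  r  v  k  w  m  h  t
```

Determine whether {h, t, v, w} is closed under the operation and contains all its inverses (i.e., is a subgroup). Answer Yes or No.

Yes

{h, t, v, w} contains the identity t.
Checking products: every product of two elements of {h, t, v, w} (read from the table) lies in {h, t, v, w}, so the set is closed.
In a finite group, a nonempty closed subset is a subgroup. So {h, t, v, w} ≤ G.
(Structurally, G here is isomorphic to the quaternion group Q_8.)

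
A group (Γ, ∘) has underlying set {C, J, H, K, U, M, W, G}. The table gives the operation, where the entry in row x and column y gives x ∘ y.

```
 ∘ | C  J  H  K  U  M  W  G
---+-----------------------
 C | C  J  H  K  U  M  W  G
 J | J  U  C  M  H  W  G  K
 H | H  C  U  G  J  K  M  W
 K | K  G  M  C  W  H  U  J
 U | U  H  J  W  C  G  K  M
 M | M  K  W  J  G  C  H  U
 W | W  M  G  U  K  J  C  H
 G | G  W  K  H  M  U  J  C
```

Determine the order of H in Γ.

4

The identity element is C (its row matches the header).
H^1 = H
H^2 = H ∘ H = U
H^3 = U ∘ H = J
H^4 = J ∘ H = C
The first power of H equal to the identity is H^4, so ord(H) = 4.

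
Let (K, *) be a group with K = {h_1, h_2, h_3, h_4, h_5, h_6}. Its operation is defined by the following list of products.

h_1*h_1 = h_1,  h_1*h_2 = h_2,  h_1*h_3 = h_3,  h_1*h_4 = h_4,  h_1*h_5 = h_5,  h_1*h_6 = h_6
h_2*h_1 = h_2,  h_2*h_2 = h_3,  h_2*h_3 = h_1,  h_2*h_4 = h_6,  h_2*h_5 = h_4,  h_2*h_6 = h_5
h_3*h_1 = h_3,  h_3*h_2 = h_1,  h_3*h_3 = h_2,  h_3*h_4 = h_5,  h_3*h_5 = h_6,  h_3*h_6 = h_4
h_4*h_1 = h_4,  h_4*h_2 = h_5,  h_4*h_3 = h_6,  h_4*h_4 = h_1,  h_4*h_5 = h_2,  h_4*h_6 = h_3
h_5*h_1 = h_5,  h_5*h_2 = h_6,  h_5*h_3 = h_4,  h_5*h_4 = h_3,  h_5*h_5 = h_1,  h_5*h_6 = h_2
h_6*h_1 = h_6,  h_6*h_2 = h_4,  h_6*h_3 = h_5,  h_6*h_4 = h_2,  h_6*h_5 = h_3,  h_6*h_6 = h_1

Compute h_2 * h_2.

Read row h_2, column h_2: h_2 * h_2 = h_3.

h_3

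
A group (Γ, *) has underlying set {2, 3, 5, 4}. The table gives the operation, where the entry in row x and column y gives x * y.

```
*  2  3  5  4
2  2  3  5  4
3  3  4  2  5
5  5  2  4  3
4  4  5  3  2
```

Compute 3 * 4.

5

Read row 3, column 4: 3 * 4 = 5.
(Structurally, Γ here is isomorphic to the cyclic group Z_4.)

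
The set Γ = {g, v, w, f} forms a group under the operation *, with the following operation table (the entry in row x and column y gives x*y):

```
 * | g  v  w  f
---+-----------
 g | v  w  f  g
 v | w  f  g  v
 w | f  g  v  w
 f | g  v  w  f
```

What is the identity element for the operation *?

f

The identity e satisfies e*x = x for all x, so its row in the table reproduces the column headers.
Row f reads: g, v, w, f — exactly the header order. So f is the identity.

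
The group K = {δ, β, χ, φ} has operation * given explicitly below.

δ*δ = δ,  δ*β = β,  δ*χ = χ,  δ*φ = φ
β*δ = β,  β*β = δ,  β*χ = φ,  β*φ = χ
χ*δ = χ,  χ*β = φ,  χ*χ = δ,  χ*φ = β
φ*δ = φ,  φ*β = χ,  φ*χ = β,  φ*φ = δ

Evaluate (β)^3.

β^1 = β
β^2 = β * β = δ
β^3 = δ * β = β

β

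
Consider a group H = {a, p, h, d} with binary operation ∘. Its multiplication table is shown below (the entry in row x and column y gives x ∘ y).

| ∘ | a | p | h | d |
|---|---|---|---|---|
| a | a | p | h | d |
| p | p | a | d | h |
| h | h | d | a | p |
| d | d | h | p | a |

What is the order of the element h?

2

The identity element is a (its row matches the header).
h^1 = h
h^2 = h ∘ h = a
The first power of h equal to the identity is h^2, so ord(h) = 2.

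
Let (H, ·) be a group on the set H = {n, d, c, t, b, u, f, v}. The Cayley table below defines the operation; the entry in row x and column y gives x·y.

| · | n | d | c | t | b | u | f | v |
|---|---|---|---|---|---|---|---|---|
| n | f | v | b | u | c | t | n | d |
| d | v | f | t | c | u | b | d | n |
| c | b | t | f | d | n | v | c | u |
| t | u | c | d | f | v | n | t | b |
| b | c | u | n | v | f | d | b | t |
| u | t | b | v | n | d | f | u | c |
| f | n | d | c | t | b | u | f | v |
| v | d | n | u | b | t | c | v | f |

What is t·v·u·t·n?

b

t·v = b
b·u = d
d·t = c
c·n = b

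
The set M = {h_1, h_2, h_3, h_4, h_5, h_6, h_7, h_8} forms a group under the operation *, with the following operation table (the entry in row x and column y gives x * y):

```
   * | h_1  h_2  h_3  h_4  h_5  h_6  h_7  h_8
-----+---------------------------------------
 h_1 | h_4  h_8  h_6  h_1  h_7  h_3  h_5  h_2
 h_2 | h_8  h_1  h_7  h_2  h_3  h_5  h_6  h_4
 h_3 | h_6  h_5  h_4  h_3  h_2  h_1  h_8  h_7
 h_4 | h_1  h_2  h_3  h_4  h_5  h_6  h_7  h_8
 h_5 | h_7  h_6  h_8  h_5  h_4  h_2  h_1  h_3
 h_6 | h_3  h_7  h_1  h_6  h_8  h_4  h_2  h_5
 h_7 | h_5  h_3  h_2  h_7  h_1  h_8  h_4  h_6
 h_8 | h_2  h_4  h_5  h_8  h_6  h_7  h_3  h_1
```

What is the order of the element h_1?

2

The identity element is h_4 (its row matches the header).
h_1^1 = h_1
h_1^2 = h_1 * h_1 = h_4
The first power of h_1 equal to the identity is h_1^2, so ord(h_1) = 2.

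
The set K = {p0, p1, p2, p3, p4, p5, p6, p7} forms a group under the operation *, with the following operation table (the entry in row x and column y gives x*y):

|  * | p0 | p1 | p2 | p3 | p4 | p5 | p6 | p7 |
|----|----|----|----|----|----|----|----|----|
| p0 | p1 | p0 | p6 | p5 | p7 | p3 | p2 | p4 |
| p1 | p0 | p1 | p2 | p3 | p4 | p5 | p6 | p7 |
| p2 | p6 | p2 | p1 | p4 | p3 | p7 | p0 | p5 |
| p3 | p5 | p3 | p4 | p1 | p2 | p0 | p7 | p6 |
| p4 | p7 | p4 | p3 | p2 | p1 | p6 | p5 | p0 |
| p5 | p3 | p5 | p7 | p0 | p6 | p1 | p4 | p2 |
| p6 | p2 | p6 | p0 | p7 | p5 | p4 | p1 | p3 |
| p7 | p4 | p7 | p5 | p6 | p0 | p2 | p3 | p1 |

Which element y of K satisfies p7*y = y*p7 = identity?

p7

First locate the identity: row p1 matches the header, so p1 is the identity.
Scan row p7 for p1: p7*p7 = p1. Hence p7^(-1) = p7.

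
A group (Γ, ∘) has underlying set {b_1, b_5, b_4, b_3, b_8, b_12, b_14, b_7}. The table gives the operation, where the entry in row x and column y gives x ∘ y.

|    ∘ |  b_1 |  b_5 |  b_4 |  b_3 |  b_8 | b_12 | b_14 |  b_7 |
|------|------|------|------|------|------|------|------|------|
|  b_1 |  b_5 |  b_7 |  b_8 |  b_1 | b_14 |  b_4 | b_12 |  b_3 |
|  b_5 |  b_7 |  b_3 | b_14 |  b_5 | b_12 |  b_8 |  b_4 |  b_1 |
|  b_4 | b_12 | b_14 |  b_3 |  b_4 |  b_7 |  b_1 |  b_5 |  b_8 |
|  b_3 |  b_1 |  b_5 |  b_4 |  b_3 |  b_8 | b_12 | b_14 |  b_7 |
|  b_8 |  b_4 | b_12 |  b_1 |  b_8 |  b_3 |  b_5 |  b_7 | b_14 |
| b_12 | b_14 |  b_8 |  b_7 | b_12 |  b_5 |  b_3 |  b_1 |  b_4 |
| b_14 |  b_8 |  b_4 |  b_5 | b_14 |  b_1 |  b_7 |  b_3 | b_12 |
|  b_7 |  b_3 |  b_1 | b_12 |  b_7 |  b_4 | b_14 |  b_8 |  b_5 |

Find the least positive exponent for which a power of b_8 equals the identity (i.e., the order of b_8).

2

The identity element is b_3 (its row matches the header).
b_8^1 = b_8
b_8^2 = b_8 ∘ b_8 = b_3
The first power of b_8 equal to the identity is b_8^2, so ord(b_8) = 2.
(Structurally, Γ here is isomorphic to the dihedral group D_4.)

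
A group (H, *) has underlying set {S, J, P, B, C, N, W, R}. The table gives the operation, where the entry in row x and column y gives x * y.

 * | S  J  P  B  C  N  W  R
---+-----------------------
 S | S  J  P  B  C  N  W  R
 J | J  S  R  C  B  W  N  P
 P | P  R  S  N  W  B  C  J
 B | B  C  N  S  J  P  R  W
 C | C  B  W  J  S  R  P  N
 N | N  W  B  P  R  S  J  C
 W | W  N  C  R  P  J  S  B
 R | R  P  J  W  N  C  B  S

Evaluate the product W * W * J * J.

S

W * W = S
S * J = J
J * J = S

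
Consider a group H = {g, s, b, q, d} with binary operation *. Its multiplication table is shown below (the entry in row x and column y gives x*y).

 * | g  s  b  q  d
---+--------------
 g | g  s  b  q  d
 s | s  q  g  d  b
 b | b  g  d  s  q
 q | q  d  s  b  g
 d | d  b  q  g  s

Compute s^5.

g

s^1 = s
s^2 = s*s = q
s^3 = q*s = d
s^4 = d*s = b
s^5 = b*s = g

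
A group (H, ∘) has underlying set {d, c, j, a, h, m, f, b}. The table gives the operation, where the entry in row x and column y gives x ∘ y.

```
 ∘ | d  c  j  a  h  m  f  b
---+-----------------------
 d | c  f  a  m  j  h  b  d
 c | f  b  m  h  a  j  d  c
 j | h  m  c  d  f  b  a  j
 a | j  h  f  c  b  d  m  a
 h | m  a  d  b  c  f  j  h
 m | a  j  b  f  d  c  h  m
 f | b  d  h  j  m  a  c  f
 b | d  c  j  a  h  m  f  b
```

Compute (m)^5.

m

m^1 = m
m^2 = m ∘ m = c
m^3 = c ∘ m = j
m^4 = j ∘ m = b
m^5 = b ∘ m = m
(Structurally, H here is isomorphic to the quaternion group Q_8.)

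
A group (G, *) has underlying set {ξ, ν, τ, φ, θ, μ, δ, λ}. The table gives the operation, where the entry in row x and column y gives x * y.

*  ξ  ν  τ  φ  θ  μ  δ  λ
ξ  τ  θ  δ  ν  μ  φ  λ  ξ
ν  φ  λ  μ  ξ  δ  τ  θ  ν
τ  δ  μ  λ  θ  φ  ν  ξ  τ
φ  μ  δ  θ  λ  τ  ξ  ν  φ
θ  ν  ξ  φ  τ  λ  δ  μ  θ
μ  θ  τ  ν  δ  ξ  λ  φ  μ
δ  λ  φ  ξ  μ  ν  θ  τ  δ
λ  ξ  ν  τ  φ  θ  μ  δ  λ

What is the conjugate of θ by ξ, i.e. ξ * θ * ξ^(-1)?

The identity is λ. In row ξ, the entry λ sits in column δ, so ξ^(-1) = δ.
ξ * θ = μ
μ * δ = φ

φ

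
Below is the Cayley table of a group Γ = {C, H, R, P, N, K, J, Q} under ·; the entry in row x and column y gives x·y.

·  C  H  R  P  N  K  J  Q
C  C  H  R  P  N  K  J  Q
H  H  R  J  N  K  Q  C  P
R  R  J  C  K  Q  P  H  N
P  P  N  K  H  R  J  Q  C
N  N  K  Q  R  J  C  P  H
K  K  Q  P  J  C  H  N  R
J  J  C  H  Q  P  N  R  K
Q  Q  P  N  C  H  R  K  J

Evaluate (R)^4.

R^1 = R
R^2 = R·R = C
R^3 = C·R = R
R^4 = R·R = C

C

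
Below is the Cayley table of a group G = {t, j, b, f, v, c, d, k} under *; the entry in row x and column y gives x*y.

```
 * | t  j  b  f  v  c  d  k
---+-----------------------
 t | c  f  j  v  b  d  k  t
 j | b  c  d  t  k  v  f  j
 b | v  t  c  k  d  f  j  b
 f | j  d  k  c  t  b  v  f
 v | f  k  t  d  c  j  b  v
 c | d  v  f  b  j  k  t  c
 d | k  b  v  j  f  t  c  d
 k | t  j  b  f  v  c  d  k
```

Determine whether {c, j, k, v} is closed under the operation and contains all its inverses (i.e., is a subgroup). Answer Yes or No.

Yes

{c, j, k, v} contains the identity k.
Checking products: every product of two elements of {c, j, k, v} (read from the table) lies in {c, j, k, v}, so the set is closed.
In a finite group, a nonempty closed subset is a subgroup. So {c, j, k, v} ≤ G.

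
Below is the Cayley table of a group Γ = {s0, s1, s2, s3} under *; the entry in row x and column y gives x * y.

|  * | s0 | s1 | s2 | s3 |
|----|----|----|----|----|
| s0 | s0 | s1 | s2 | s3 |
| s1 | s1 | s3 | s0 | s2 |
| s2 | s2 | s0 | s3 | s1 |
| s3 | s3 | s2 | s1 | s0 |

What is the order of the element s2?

The identity element is s0 (its row matches the header).
s2^1 = s2
s2^2 = s2 * s2 = s3
s2^3 = s3 * s2 = s1
s2^4 = s1 * s2 = s0
The first power of s2 equal to the identity is s2^4, so ord(s2) = 4.

4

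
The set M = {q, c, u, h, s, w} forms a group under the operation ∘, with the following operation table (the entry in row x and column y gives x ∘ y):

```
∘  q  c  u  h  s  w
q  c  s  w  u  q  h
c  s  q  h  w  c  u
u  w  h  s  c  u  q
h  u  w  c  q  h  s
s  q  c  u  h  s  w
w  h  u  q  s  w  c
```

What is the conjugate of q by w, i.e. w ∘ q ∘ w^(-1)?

q

The identity is s. In row w, the entry s sits in column h, so w^(-1) = h.
w ∘ q = h
h ∘ h = q
(Structurally, M here is isomorphic to the cyclic group Z_6.)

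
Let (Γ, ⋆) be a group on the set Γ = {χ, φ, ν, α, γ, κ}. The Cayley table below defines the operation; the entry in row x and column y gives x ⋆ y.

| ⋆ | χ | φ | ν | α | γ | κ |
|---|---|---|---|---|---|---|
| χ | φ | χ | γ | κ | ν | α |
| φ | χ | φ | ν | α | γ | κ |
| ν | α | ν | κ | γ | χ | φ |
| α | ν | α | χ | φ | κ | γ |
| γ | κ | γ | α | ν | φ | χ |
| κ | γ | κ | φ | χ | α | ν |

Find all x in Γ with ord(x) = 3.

Identity is φ. Compute the order of each non-identity element by repeated multiplication:
  χ: χ → φ  (order 2)
  ν: ν → κ → φ  (order 3)
  α: α → φ  (order 2)
  γ: γ → φ  (order 2)
  κ: κ → ν → φ  (order 3)
Elements of order 3: {κ, ν}.

{κ, ν}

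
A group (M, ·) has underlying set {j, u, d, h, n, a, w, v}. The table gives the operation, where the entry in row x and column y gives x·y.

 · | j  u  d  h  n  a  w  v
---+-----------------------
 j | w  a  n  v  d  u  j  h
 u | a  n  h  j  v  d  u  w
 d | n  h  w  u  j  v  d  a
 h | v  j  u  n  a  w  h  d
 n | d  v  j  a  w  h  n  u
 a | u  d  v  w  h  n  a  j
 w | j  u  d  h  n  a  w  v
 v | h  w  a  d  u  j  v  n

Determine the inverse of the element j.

First locate the identity: row w matches the header, so w is the identity.
Scan row j for w: j·j = w. Hence j^(-1) = j.

j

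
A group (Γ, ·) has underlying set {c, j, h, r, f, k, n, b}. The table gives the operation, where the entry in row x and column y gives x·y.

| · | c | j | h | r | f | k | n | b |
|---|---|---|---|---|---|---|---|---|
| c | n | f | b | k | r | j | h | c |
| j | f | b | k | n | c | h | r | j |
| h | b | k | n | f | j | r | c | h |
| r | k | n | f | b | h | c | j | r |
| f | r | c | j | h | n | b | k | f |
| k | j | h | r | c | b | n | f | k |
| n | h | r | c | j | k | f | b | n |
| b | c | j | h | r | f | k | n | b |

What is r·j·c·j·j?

r·j = n
n·c = h
h·j = k
k·j = h

h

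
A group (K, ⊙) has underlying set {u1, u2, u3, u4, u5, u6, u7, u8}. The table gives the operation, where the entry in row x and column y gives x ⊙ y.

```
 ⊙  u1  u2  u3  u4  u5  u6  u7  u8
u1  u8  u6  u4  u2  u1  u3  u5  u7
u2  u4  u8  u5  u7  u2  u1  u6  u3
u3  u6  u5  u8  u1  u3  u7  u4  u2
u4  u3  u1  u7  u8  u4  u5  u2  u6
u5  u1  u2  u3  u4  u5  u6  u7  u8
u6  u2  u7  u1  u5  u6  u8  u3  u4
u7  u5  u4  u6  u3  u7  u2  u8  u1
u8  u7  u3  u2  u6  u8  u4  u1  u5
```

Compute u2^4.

u5

u2^1 = u2
u2^2 = u2 ⊙ u2 = u8
u2^3 = u8 ⊙ u2 = u3
u2^4 = u3 ⊙ u2 = u5
(Structurally, K here is isomorphic to the quaternion group Q_8.)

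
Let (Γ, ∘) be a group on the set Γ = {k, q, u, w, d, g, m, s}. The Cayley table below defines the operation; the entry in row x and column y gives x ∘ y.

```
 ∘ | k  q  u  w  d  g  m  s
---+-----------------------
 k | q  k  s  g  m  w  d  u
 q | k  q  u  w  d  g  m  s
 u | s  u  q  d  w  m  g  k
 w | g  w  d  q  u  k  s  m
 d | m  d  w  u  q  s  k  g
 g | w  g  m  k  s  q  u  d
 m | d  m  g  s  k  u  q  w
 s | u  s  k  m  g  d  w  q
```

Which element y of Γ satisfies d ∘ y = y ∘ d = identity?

First locate the identity: row q matches the header, so q is the identity.
Scan row d for q: d ∘ d = q. Hence d^(-1) = d.
(Structurally, Γ here is isomorphic to the elementary abelian group (Z_2)^3.)

d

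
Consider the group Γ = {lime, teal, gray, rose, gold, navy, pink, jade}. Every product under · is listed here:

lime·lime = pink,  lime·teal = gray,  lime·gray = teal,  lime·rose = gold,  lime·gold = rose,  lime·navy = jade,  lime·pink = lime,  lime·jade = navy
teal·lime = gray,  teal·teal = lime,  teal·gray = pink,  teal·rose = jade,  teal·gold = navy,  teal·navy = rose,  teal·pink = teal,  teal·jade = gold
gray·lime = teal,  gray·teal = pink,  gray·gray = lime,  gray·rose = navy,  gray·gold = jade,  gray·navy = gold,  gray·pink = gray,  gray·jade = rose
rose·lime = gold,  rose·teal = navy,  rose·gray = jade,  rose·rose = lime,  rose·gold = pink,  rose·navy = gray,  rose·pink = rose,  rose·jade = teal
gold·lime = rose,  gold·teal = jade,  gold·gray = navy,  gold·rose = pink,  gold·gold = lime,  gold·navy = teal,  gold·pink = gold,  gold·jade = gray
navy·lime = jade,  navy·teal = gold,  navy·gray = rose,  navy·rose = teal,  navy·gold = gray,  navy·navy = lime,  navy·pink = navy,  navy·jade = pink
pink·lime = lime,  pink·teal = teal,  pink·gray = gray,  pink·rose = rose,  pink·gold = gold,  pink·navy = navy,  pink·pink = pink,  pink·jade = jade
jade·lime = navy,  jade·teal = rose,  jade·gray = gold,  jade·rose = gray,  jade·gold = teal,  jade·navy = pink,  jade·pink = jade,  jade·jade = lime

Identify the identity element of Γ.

pink

The identity e satisfies e·x = x for all x, so its row in the table reproduces the column headers.
Row pink reads: lime, teal, gray, rose, gold, navy, pink, jade — exactly the header order. So pink is the identity.
(Structurally, Γ here is isomorphic to the quaternion group Q_8.)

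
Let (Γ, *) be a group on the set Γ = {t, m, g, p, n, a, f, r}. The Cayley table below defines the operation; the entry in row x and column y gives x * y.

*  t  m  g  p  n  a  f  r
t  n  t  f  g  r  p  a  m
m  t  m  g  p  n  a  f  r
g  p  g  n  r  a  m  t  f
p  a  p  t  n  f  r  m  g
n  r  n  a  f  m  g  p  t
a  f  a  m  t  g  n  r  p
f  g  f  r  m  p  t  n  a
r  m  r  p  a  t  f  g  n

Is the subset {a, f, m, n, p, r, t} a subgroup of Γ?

No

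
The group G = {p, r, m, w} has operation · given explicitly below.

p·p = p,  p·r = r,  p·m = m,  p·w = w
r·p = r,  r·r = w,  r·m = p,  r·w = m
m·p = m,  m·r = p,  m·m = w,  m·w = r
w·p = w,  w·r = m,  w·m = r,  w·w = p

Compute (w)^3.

w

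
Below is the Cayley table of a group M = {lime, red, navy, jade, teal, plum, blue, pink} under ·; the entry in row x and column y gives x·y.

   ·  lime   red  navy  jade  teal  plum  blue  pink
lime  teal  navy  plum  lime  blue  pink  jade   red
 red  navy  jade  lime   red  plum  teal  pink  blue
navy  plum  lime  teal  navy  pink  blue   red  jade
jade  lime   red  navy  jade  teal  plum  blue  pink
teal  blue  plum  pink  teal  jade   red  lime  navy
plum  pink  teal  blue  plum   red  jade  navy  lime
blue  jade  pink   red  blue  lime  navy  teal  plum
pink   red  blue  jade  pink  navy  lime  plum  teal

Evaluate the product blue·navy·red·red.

red

blue·navy = red
red·red = jade
jade·red = red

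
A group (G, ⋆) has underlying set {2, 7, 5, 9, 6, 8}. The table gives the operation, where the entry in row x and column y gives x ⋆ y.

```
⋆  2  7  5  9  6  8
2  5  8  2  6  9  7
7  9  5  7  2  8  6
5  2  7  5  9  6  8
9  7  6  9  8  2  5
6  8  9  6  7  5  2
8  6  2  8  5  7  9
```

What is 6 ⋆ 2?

Read row 6, column 2: 6 ⋆ 2 = 8.

8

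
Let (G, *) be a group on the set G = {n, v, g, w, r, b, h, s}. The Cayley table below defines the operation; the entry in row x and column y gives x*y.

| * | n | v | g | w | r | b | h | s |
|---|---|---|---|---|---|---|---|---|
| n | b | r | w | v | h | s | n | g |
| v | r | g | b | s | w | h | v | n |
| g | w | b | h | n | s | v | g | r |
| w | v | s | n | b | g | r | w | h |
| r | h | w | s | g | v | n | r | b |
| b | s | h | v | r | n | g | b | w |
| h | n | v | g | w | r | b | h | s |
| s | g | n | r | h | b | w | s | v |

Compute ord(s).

8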